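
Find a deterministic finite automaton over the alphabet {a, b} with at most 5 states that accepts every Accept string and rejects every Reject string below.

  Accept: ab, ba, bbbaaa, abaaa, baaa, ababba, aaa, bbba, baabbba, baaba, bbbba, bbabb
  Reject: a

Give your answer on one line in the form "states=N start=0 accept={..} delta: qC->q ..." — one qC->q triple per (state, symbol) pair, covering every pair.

Grow the machine one transition at a time. Run the examples from 0; the earliest place one falls off (shortest prefix, ties alphabetical) gets sent to the lowest-numbered state that keeps every Accept/Reject pair distinguishable — a pair clashes when both reach the same state with identical unread suffix — and to a fresh state only if none does.
a: 0a undefined. 0a->0: no, aaa/a meet in 0. Open state 1: 0a->1.
b: 0b undefined. 0b->0: no, ba/a meet in 1. 0b->1: ok.
aa: 1a undefined. 1a->0: no, aaa/a meet in 1. 1a->1: no, ba/a meet in 1. Open state 2: 1a->2.
ab: 1b undefined. 1b->0: no, bbbba/a meet in 1. 1b->1: no, ab/a meet in 1. 1b->2: ok.
aaa: 2a undefined. 2a->0: no, baaa/a meet in 1. 2a->1: no, abaaa/a meet in 1. 2a->2: ok.
bbb: 2b undefined. 2b->0: no, bbba/a meet in 1. 2b->1: ok.
All examples now run through 3 states with every (state, symbol) defined. Accept strings end in {2}, Reject strings end in {1}; accept={2}.

states=3 start=0 accept={2} delta: 0a->1 0b->1 1a->2 1b->2 2a->2 2b->1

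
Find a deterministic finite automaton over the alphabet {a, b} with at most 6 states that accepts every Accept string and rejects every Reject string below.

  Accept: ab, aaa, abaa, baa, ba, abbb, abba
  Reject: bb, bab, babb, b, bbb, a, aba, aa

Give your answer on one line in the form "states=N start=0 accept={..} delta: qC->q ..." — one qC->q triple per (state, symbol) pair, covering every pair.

Grow the machine one transition at a time. Run the examples from 0; the earliest place one falls off (shortest prefix, ties alphabetical) gets sent to the lowest-numbered state that keeps every Accept/Reject pair distinguishable — a pair clashes when both reach the same state with identical unread suffix — and to a fresh state only if none does.
a: 0a undefined. 0a->0: no, ab/b meet in 0 with "b" left. Open state 1: 0a->1.
b: 0b undefined. 0b->0: no, ab/bab meet in 1 with "b" left. 0b->1: no, ab/bb meet in 1 with "b" left. Open state 2: 0b->2.
aa: 1a undefined. 1a->0: no, aaa/a meet in 1. 1a->1: no, aaa/a meet in 1. 1a->2: ok.
ab: 1b undefined. 1b->0: no, abaa/b meet in 2. 1b->1: no, ab/a meet in 1. 1b->2: no, ab/b meet in 2. Open state 3: 1b->3.
ba: 2a undefined. 2a->0: no, baa/a meet in 1. 2a->1: no, ab/bab meet in 3. 2a->2: no, aaa/b meet in 2. 2a->3: no, baa/aba meet in 3 with "a" left. Open state 4: 2a->4.
bb: 2b undefined. 2b->0: ok.
aba: 3a undefined. 3a->0: no, abaa/a meet in 1. 3a->1: no, abaa/b meet in 2. 3a->2: ok.
abb: 3b undefined. 3b->0: no, abbb/b meet in 2. 3b->1: no, abba/b meet in 2. 3b->2: no, abbb/bb meet in 0. 3b->3: no, abba/b meet in 2. 3b->4: no, abbb/bab meet in 4 with "b" left. Open state 5: 3b->5.
baa: 4a undefined. 4a->0: no, baa/bb meet in 0. 4a->1: no, baa/a meet in 1. 4a->2: no, baa/b meet in 2. 4a->3: ok.
bab: 4b undefined. 4b->0: ok.
abba: 5a undefined. 5a->0: no, abba/bb meet in 0. 5a->1: no, abba/a meet in 1. 5a->2: no, abba/babb meet in 2. 5a->3: ok.
abbb: 5b undefined. 5b->0: no, abbb/bb meet in 0. 5b->1: no, abbb/a meet in 1. 5b->2: no, abbb/babb meet in 2. 5b->3: ok.
All examples now run through 6 states with every (state, symbol) defined. Accept strings end in {3,4}, Reject strings end in {0,1,2}; accept={3,4}.

states=6 start=0 accept={3,4} delta: 0a->1 0b->2 1a->2 1b->3 2a->4 2b->0 3a->2 3b->5 4a->3 4b->0 5a->3 5b->3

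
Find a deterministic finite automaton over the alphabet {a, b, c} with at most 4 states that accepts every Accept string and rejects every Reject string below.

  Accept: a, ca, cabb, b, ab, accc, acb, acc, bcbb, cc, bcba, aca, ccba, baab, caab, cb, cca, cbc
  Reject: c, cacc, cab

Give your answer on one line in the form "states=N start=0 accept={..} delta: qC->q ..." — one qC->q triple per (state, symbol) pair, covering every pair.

Fold the examples into a partial DFA from state 0: repeatedly fix the first undefined (state, symbol) met by the shortest-then-alphabetical prefix, trying targets in increasing order and rejecting any under which an Accept and a Reject string meet in one state with the same remainder; add a state when all current targets are rejected. Accepting states are where Accept strings end.
a: 0a undefined. 0a->0: ok.
b: 0b undefined. 0b->0: ok.
c: 0c undefined. 0c->0: no, a/c meet in 0. Open state 1: 0c->1.
ca: 1a undefined. 1a->0: no, a/cab meet in 0. 1a->1: no, ca/c meet in 1. Open state 2: 1a->2.
cb: 1b undefined. 1b->0: no, cbc/c meet in 1. 1b->1: no, acb/c meet in 1. 1b->2: no, bcbb/cab meet in 2 with "b" left. Open state 3: 1b->3.
cc: 1c undefined. 1c->0: no, accc/c meet in 1. 1c->1: no, accc/c meet in 1. 1c->2: ok.
caa: 2a undefined. 2a->0: ok.
cab: 2b undefined. 2b->0: no, a/cab meet in 0. 2b->1: ok.
cac: 2c undefined. 2c->0: ok.
cbc: 3c undefined. 3c->0: ok.
bcba: 3a undefined. 3a->0: ok.
bcbb: 3b undefined. 3b->0: ok.
All examples now run through 4 states with every (state, symbol) defined. Accept strings end in {0,2,3}, Reject strings end in {1}; accept={0,2,3}.

states=4 start=0 accept={0,2,3} delta: 0a->0 0b->0 0c->1 1a->2 1b->3 1c->2 2a->0 2b->1 2c->0 3a->0 3b->0 3c->0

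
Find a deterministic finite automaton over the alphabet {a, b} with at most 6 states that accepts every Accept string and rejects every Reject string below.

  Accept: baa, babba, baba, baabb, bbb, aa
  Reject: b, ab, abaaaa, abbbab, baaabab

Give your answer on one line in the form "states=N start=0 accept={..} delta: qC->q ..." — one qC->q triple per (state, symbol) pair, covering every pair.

states=5 start=0 accept={0,2,3} delta: 0a->0 0b->1 1a->2 1b->2 2a->3 2b->0 3a->4 3b->1 4a->1 4b->0

Fold the examples into a partial DFA from state 0: repeatedly fix the first undefined (state, symbol) met by the shortest-then-alphabetical prefix, trying targets in increasing order and rejecting any under which an Accept and a Reject string meet in one state with the same remainder; add a state when all current targets are rejected. Accepting states are where Accept strings end.
a: 0a undefined. 0a->0: ok.
b: 0b undefined. 0b->0: no, baa/b meet in 0. Open state 1: 0b->1.
ba: 1a undefined. 1a->0: no, baa/abaaaa meet in 0. 1a->1: no, baa/b meet in 1. Open state 2: 1a->2.
bb: 1b undefined. 1b->0: no, bbb/b meet in 1. 1b->1: no, bbb/b meet in 1. 1b->2: ok.
baa: 2a undefined. 2a->0: no, baa/abaaaa meet in 0. 2a->1: no, baa/b meet in 1. 2a->2: no, baa/abaaaa meet in 2. Open state 3: 2a->3.
bab: 2b undefined. 2b->0: ok.
baaa: 3a undefined. 3a->0: no, baba/abaaaa meet in 0. 3a->1: no, babba/abaaaa meet in 2. 3a->2: no, baa/abaaaa meet in 3. 3a->3: no, baa/abaaaa meet in 3. Open state 4: 3a->4.
baab: 3b undefined. 3b->0: no, baabb/b meet in 1. 3b->1: ok.
baaab: 4b undefined. 4b->0: ok.
abaaaa: 4a undefined. 4a->0: no, baba/abaaaa meet in 0. 4a->1: ok.
All examples now run through 5 states with every (state, symbol) defined. Accept strings end in {0,2,3}, Reject strings end in {1}; accept={0,2,3}.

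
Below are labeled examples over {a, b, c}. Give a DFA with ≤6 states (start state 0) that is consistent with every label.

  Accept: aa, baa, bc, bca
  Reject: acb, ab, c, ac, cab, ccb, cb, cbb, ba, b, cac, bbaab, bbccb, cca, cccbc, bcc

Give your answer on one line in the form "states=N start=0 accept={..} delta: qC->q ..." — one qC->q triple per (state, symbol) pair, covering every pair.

states=4 start=0 accept={0} delta: 0a->0 0b->1 0c->2 1a->2 1b->0 1c->0 2a->0 2b->2 2c->3 3a->1 3b->1 3c->1

State merging on the prefix tree: take the shortest (then alphabetical) example prefix whose next move is undefined and point that move at state 0, else 1, else 2, ...; a target is out if some Accept/Reject pair would then sit in one state with the same input left (inseparable). If every existing state is out, open a new one.
a: 0a undefined. 0a->0: ok.
b: 0b undefined. 0b->0: no, aa/ab meet in 0. Open state 1: 0b->1.
c: 0c undefined. 0c->0: no, aa/c meet in 0. 0c->1: no, bca/cca meet in 1 with "ca" left. Open state 2: 0c->2.
ba: 1a undefined. 1a->0: no, aa/ba meet in 0. 1a->1: no, baa/ab meet in 1. 1a->2: ok.
bb: 1b undefined. 1b->0: ok.
bc: 1c undefined. 1c->0: ok.
ca: 2a undefined. 2a->0: ok.
cb: 2b undefined. 2b->0: no, aa/acb meet in 0. 2b->1: no, aa/cbb meet in 0. 2b->2: ok.
cc: 2c undefined. 2c->0: no, aa/cca meet in 0. 2c->1: no, aa/ccb meet in 0. 2c->2: no, aa/cca meet in 0. Open state 3: 2c->3.
cca: 3a undefined. 3a->0: no, aa/cca meet in 0. 3a->1: ok.
ccb: 3b undefined. 3b->0: no, aa/ccb meet in 0. 3b->1: ok.
ccc: 3c undefined. 3c->0: no, aa/cccbc meet in 0. 3c->1: ok.
All examples now run through 4 states with every (state, symbol) defined. Accept strings end in {0}, Reject strings end in {1,2}; accept={0}.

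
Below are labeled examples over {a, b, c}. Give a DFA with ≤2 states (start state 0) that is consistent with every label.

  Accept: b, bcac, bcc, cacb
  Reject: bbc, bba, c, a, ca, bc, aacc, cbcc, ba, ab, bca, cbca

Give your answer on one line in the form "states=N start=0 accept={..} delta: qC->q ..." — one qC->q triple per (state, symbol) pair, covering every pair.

Grow the machine one transition at a time. Run the examples from 0; the earliest place one falls off (shortest prefix, ties alphabetical) gets sent to the lowest-numbered state that keeps every Accept/Reject pair distinguishable — a pair clashes when both reach the same state with identical unread suffix — and to a fresh state only if none does.
a: 0a undefined. 0a->0: no, b/ab meet in 0 with "b" left. Open state 1: 0a->1.
b: 0b undefined. 0b->0: ok.
c: 0c undefined. 0c->0: no, b/bbc meet in 0. 0c->1: ok.
aa: 1a undefined. 1a->0: no, b/ca meet in 0. 1a->1: ok.
ab: 1b undefined. 1b->0: no, b/ab meet in 0. 1b->1: ok.
aac: 1c undefined. 1c->0: ok.
All examples now run through 2 states with every (state, symbol) defined. Accept strings end in {0}, Reject strings end in {1}; accept={0}.

states=2 start=0 accept={0} delta: 0a->1 0b->0 0c->1 1a->1 1b->1 1c->0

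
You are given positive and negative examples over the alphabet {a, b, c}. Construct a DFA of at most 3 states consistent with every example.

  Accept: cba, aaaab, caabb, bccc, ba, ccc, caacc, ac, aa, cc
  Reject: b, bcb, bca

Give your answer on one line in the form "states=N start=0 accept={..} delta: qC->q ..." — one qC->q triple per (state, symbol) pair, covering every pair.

Fold the examples into a partial DFA from state 0: repeatedly fix the first undefined (state, symbol) met by the shortest-then-alphabetical prefix, trying targets in increasing order and rejecting any under which an Accept and a Reject string meet in one state with the same remainder; add a state when all current targets are rejected. Accepting states are where Accept strings end.
a: 0a undefined. 0a->0: no, aaaab/b meet in 0 with "b" left. Open state 1: 0a->1.
b: 0b undefined. 0b->0: ok.
c: 0c undefined. 0c->0: no, cba/bca meet in 1. 0c->1: no, aa/bca meet in 1 with "a" left. Open state 2: 0c->2.
aa: 1a undefined. 1a->0: no, aaaab/b meet in 0. 1a->1: ok.
ac: 1c undefined. 1c->0: no, ac/b meet in 0. 1c->1: ok.
ca: 2a undefined. 2a->0: ok.
cb: 2b undefined. 2b->0: ok.
cc: 2c undefined. 2c->0: no, cc/b meet in 0. 2c->1: ok.
caab: 1b undefined. 1b->0: no, aaaab/b meet in 0. 1b->1: ok.
All examples now run through 3 states with every (state, symbol) defined. Accept strings end in {1}, Reject strings end in {0}; accept={1}.

states=3 start=0 accept={1} delta: 0a->1 0b->0 0c->2 1a->1 1b->1 1c->1 2a->0 2b->0 2c->1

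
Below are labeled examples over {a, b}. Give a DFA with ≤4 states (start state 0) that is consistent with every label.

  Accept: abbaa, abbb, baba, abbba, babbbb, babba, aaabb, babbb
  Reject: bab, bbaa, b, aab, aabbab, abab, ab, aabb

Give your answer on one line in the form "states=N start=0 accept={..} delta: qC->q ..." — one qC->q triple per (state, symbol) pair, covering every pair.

Fold the examples into a partial DFA from state 0: repeatedly fix the first undefined (state, symbol) met by the shortest-then-alphabetical prefix, trying targets in increasing order and rejecting any under which an Accept and a Reject string meet in one state with the same remainder; add a state when all current targets are rejected. Accepting states are where Accept strings end.
a: 0a undefined. 0a->0: no, abbaa/bbaa meet in 0 with "bbaa" left. Open state 1: 0a->1.
b: 0b undefined. 0b->0: ok.
aa: 1a undefined. 1a->0: ok.
ab: 1b undefined. 1b->0: no, abbaa/bab meet in 0. 1b->1: no, abbaa/bab meet in 1. Open state 2: 1b->2.
aba: 2a undefined. 2a->0: no, baba/bbaa meet in 0. 2a->1: ok.
abb: 2b undefined. 2b->0: no, abbaa/bbaa meet in 0. 2b->1: no, abbb/bab meet in 2. 2b->2: no, abbaa/bbaa meet in 0. Open state 3: 2b->3.
abba: 3a undefined. 3a->0: no, babba/bbaa meet in 0. 3a->1: no, abbaa/bbaa meet in 0. 3a->2: no, babba/bab meet in 2. 3a->3: ok.
abbb: 3b undefined. 3b->0: no, abbb/bbaa meet in 0. 3b->1: no, abbba/bbaa meet in 0. 3b->2: no, abbb/bab meet in 2. 3b->3: ok.
All examples now run through 4 states with every (state, symbol) defined. Accept strings end in {1,3}, Reject strings end in {0,2}; accept={1,3}.

states=4 start=0 accept={1,3} delta: 0a->1 0b->0 1a->0 1b->2 2a->1 2b->3 3a->3 3b->3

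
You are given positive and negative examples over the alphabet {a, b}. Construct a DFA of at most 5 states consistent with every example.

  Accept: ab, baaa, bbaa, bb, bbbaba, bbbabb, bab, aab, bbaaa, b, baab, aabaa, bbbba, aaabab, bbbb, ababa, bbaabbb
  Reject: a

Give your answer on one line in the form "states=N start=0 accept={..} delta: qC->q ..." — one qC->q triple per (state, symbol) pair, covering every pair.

Grow the machine one transition at a time. Run the examples from 0; the earliest place one falls off (shortest prefix, ties alphabetical) gets sent to the lowest-numbered state that keeps every Accept/Reject pair distinguishable — a pair clashes when both reach the same state with identical unread suffix — and to a fresh state only if none does.
a: 0a undefined. 0a->0: ok.
b: 0b undefined. 0b->0: no, ab/a meet in 0. Open state 1: 0b->1.
ba: 1a undefined. 1a->0: no, baaa/a meet in 0. 1a->1: ok.
bb: 1b undefined. 1b->0: no, bbaa/a meet in 0. 1b->1: ok.
All examples now run through 2 states with every (state, symbol) defined. Accept strings end in {1}, Reject strings end in {0}; accept={1}.

states=2 start=0 accept={1} delta: 0a->0 0b->1 1a->1 1b->1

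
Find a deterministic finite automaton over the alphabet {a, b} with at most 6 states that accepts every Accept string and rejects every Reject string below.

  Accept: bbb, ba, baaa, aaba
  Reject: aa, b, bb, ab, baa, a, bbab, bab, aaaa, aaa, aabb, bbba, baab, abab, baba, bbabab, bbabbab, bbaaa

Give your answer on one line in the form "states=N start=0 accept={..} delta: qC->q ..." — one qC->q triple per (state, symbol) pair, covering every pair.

Fold the examples into a partial DFA from state 0: repeatedly fix the first undefined (state, symbol) met by the shortest-then-alphabetical prefix, trying targets in increasing order and rejecting any under which an Accept and a Reject string meet in one state with the same remainder; add a state when all current targets are rejected. Accepting states are where Accept strings end.
a: 0a undefined. 0a->0: ok.
b: 0b undefined. 0b->0: no, bbb/aa meet in 0. Open state 1: 0b->1.
ba: 1a undefined. 1a->0: no, ba/aa meet in 0. 1a->1: no, ba/b meet in 1. Open state 2: 1a->2.
bb: 1b undefined. 1b->0: no, bbb/b meet in 1. 1b->1: no, bbb/b meet in 1. 1b->2: no, bbb/bab meet in 2 with "b" left. Open state 3: 1b->3.
baa: 2a undefined. 2a->0: no, baaa/aa meet in 0. 2a->1: ok.
bab: 2b undefined. 2b->0: ok.
bba: 3a undefined. 3a->0: ok.
bbb: 3b undefined. 3b->0: no, bbb/aa meet in 0. 3b->1: no, bbb/b meet in 1. 3b->2: ok.
All examples now run through 4 states with every (state, symbol) defined. Accept strings end in {2}, Reject strings end in {0,1,3}; accept={2}.

states=4 start=0 accept={2} delta: 0a->0 0b->1 1a->2 1b->3 2a->1 2b->0 3a->0 3b->2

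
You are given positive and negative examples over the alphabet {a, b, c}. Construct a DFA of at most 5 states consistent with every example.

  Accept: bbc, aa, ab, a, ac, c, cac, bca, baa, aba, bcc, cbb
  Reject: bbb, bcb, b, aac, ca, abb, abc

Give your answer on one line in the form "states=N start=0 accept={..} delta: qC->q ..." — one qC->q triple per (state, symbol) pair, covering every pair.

State merging on the prefix tree: take the shortest (then alphabetical) example prefix whose next move is undefined and point that move at state 0, else 1, else 2, ...; a target is out if some Accept/Reject pair would then sit in one state with the same input left (inseparable). If every existing state is out, open a new one.
a: 0a undefined. 0a->0: no, ab/b meet in 0 with "b" left. Open state 1: 0a->1.
b: 0b undefined. 0b->0: no, bca/ca meet in 0 with "ca" left. 0b->1: no, bbc/abc meet in 1 with "bc" left. Open state 2: 0b->2.
c: 0c undefined. 0c->0: no, a/ca meet in 1. 0c->1: no, aa/ca meet in 1 with "a" left. 0c->2: no, c/b meet in 2. Open state 3: 0c->3.
aa: 1a undefined. 1a->0: no, c/aac meet in 3. 1a->1: no, ac/aac meet in 1 with "c" left. 1a->2: no, aa/b meet in 2. 1a->3: ok.
ab: 1b undefined. 1b->0: no, aa/abc meet in 3. 1b->1: no, ab/abb meet in 1. 1b->2: no, ab/b meet in 2. 1b->3: no, aba/ca meet in 3 with "a" left. Open state 4: 1b->4.
ac: 1c undefined. 1c->0: ok.
ba: 2a undefined. 2a->0: ok.
bb: 2b undefined. 2b->0: ok.
bc: 2c undefined. 2c->0: ok.
ca: 3a undefined. 3a->0: no, ac/ca meet in 0. 3a->1: no, a/ca meet in 1. 3a->2: ok.
cb: 3b undefined. 3b->0: no, cbb/bbb meet in 2. 3b->1: ok.
aac: 3c undefined. 3c->0: no, ac/aac meet in 0. 3c->1: no, a/aac meet in 1. 3c->2: ok.
aba: 4a undefined. 4a->0: ok.
abb: 4b undefined. 4b->0: no, ac/abb meet in 0. 4b->1: no, a/abb meet in 1. 4b->2: ok.
abc: 4c undefined. 4c->0: no, ac/abc meet in 0. 4c->1: no, a/abc meet in 1. 4c->2: ok.
All examples now run through 5 states with every (state, symbol) defined. Accept strings end in {0,1,3,4}, Reject strings end in {2}; accept={0,1,3,4}.

states=5 start=0 accept={0,1,3,4} delta: 0a->1 0b->2 0c->3 1a->3 1b->4 1c->0 2a->0 2b->0 2c->0 3a->2 3b->1 3c->2 4a->0 4b->2 4c->2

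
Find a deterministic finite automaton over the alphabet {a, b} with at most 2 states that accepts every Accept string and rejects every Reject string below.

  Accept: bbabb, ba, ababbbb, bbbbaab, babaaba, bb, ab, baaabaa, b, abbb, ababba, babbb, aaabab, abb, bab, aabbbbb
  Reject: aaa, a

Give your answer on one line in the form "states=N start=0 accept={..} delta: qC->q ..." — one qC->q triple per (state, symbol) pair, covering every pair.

State merging on the prefix tree: take the shortest (then alphabetical) example prefix whose next move is undefined and point that move at state 0, else 1, else 2, ...; a target is out if some Accept/Reject pair would then sit in one state with the same input left (inseparable). If every existing state is out, open a new one.
a: 0a undefined. 0a->0: ok.
b: 0b undefined. 0b->0: no, bbabb/aaa meet in 0. Open state 1: 0b->1.
ba: 1a undefined. 1a->0: no, ba/aaa meet in 0. 1a->1: ok.
bb: 1b undefined. 1b->0: no, bbabb/aaa meet in 0. 1b->1: ok.
All examples now run through 2 states with every (state, symbol) defined. Accept strings end in {1}, Reject strings end in {0}; accept={1}.

states=2 start=0 accept={1} delta: 0a->0 0b->1 1a->1 1b->1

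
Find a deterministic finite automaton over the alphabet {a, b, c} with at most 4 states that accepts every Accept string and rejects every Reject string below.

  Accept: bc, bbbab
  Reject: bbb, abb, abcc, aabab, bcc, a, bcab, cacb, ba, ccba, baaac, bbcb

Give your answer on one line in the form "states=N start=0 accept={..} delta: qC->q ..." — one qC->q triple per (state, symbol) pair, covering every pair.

states=4 start=0 accept={3} delta: 0a->0 0b->1 0c->0 1a->0 1b->2 1c->3 2a->3 2b->2 2c->0 3a->0 3b->3 3c->0

Fold the examples into a partial DFA from state 0: repeatedly fix the first undefined (state, symbol) met by the shortest-then-alphabetical prefix, trying targets in increasing order and rejecting any under which an Accept and a Reject string meet in one state with the same remainder; add a state when all current targets are rejected. Accepting states are where Accept strings end.
a: 0a undefined. 0a->0: ok.
b: 0b undefined. 0b->0: no, bc/baaac meet in 0 with "c" left. Open state 1: 0b->1.
c: 0c undefined. 0c->0: ok.
ba: 1a undefined. 1a->0: ok.
bb: 1b undefined. 1b->0: no, bbbab/bbb meet in 1. 1b->1: no, bbbab/bbb meet in 1. Open state 2: 1b->2.
bc: 1c undefined. 1c->0: no, bc/abcc meet in 0. 1c->1: no, bc/abcc meet in 1. 1c->2: no, bc/abb meet in 2. Open state 3: 1c->3.
bbb: 2b undefined. 2b->0: no, bbbab/aabab meet in 1. 2b->1: no, bbbab/bbb meet in 1. 2b->2: ok.
bbc: 2c undefined. 2c->0: ok.
bca: 3a undefined. 3a->0: ok.
bcc: 3c undefined. 3c->0: ok.
bbba: 2a undefined. 2a->0: no, bbbab/aabab meet in 1. 2a->1: no, bbbab/bbb meet in 2. 2a->2: no, bbbab/bbb meet in 2. 2a->3: ok.
bbbab: 3b undefined. 3b->0: no, bbbab/abcc meet in 0. 3b->1: no, bbbab/aabab meet in 1. 3b->2: no, bbbab/bbb meet in 2. 3b->3: ok.
All examples now run through 4 states with every (state, symbol) defined. Accept strings end in {3}, Reject strings end in {0,1,2}; accept={3}.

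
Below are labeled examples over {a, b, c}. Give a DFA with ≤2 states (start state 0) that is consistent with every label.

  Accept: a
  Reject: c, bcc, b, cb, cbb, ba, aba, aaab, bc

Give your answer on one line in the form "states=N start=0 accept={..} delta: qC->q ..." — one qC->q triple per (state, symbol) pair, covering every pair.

states=2 start=0 accept={0} delta: 0a->0 0b->1 0c->1 1a->1 1b->1 1c->1

Grow the machine one transition at a time. Run the examples from 0; the earliest place one falls off (shortest prefix, ties alphabetical) gets sent to the lowest-numbered state that keeps every Accept/Reject pair distinguishable — a pair clashes when both reach the same state with identical unread suffix — and to a fresh state only if none does.
a: 0a undefined. 0a->0: ok.
b: 0b undefined. 0b->0: no, a/b meet in 0. Open state 1: 0b->1.
c: 0c undefined. 0c->0: no, a/c meet in 0. 0c->1: ok.
ba: 1a undefined. 1a->0: no, a/ba meet in 0. 1a->1: ok.
bc: 1c undefined. 1c->0: no, a/bc meet in 0. 1c->1: ok.
cb: 1b undefined. 1b->0: no, a/cb meet in 0. 1b->1: ok.
All examples now run through 2 states with every (state, symbol) defined. Accept strings end in {0}, Reject strings end in {1}; accept={0}.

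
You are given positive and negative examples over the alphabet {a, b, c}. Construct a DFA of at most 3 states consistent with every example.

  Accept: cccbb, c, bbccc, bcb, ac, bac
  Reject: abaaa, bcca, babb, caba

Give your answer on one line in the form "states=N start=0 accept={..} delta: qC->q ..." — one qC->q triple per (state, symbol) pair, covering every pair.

states=2 start=0 accept={1} delta: 0a->0 0b->0 0c->1 1a->0 1b->1 1c->0

Grow the machine one transition at a time. Run the examples from 0; the earliest place one falls off (shortest prefix, ties alphabetical) gets sent to the lowest-numbered state that keeps every Accept/Reject pair distinguishable — a pair clashes when both reach the same state with identical unread suffix — and to a fresh state only if none does.
a: 0a undefined. 0a->0: ok.
b: 0b undefined. 0b->0: ok.
c: 0c undefined. 0c->0: no, cccbb/abaaa meet in 0. Open state 1: 0c->1.
ca: 1a undefined. 1a->0: ok.
cc: 1c undefined. 1c->0: ok.
bcb: 1b undefined. 1b->0: no, cccbb/abaaa meet in 0. 1b->1: ok.
All examples now run through 2 states with every (state, symbol) defined. Accept strings end in {1}, Reject strings end in {0}; accept={1}.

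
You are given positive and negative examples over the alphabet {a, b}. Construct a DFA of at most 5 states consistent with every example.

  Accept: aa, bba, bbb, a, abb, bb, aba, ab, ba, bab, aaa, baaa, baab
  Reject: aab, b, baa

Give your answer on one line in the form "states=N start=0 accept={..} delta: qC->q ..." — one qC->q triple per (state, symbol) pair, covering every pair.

State merging on the prefix tree: take the shortest (then alphabetical) example prefix whose next move is undefined and point that move at state 0, else 1, else 2, ...; a target is out if some Accept/Reject pair would then sit in one state with the same input left (inseparable). If every existing state is out, open a new one.
a: 0a undefined. 0a->0: no, ab/aab meet in 0 with "b" left. Open state 1: 0a->1.
b: 0b undefined. 0b->0: no, aa/baa meet in 1 with "a" left. 0b->1: no, a/b meet in 1. Open state 2: 0b->2.
aa: 1a undefined. 1a->0: ok.
ab: 1b undefined. 1b->0: no, abb/aab meet in 2. 1b->1: ok.
ba: 2a undefined. 2a->0: no, a/baa meet in 1. 2a->1: no, aa/baa meet in 0. 2a->2: no, ba/aab meet in 2. Open state 3: 2a->3.
bb: 2b undefined. 2b->0: no, bbb/aab meet in 2. 2b->1: ok.
baa: 3a undefined. 3a->0: no, aa/baa meet in 0. 3a->1: no, bbb/baa meet in 1. 3a->2: ok.
bab: 3b undefined. 3b->0: ok.
All examples now run through 4 states with every (state, symbol) defined. Accept strings end in {0,1,3}, Reject strings end in {2}; accept={0,1,3}.

states=4 start=0 accept={0,1,3} delta: 0a->1 0b->2 1a->0 1b->1 2a->3 2b->1 3a->2 3b->0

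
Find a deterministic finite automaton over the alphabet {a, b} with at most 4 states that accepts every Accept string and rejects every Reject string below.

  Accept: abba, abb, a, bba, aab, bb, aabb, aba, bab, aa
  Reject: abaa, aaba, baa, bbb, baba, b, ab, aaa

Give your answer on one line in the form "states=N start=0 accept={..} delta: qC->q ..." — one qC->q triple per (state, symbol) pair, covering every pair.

State merging on the prefix tree: take the shortest (then alphabetical) example prefix whose next move is undefined and point that move at state 0, else 1, else 2, ...; a target is out if some Accept/Reject pair would then sit in one state with the same input left (inseparable). If every existing state is out, open a new one.
a: 0a undefined. 0a->0: no, a/aaa meet in 0. Open state 1: 0a->1.
b: 0b undefined. 0b->0: no, bb/bbb meet in 0. 0b->1: no, abb/bbb meet in 1 with "bb" left. Open state 2: 0b->2.
aa: 1a undefined. 1a->0: no, a/aaa meet in 1. 1a->1: no, a/aaa meet in 1. 1a->2: no, bba/aaba meet in 2 with "ba" left. Open state 3: 1a->3.
ab: 1b undefined. 1b->0: no, abb/b meet in 2. 1b->1: no, abb/ab meet in 1. 1b->2: ok.
ba: 2a undefined. 2a->0: no, a/abaa meet in 1. 2a->1: no, a/baba meet in 1. 2a->2: no, abba/baba meet in 2 with "ba" left. 2a->3: ok.
bb: 2b undefined. 2b->0: ok.
aaa: 3a undefined. 3a->0: no, abb/abaa meet in 0. 3a->1: no, abba/abaa meet in 1. 3a->2: ok.
aab: 3b undefined. 3b->0: no, abba/aaba meet in 1. 3b->1: no, aabb/abaa meet in 2. 3b->2: no, aab/abaa meet in 2. 3b->3: ok.
All examples now run through 4 states with every (state, symbol) defined. Accept strings end in {0,1,3}, Reject strings end in {2}; accept={0,1,3}.

states=4 start=0 accept={0,1,3} delta: 0a->1 0b->2 1a->3 1b->2 2a->3 2b->0 3a->2 3b->3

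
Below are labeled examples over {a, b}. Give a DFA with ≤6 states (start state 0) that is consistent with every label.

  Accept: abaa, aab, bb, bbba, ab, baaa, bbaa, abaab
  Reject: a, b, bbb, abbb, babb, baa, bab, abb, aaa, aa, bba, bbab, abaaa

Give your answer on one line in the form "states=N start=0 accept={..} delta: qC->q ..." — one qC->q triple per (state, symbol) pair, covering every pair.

states=6 start=0 accept={3,5} delta: 0a->1 0b->2 1a->1 1b->3 2a->3 2b->3 3a->4 3b->4 4a->5 4b->0 5a->0 5b->3

Grow the machine one transition at a time. Run the examples from 0; the earliest place one falls off (shortest prefix, ties alphabetical) gets sent to the lowest-numbered state that keeps every Accept/Reject pair distinguishable — a pair clashes when both reach the same state with identical unread suffix — and to a fresh state only if none does.
a: 0a undefined. 0a->0: no, abaa/baa meet in 0 with "baa" left. Open state 1: 0a->1.
b: 0b undefined. 0b->0: no, bb/b meet in 0. 0b->1: no, aab/bab meet in 1 with "ab" left. Open state 2: 0b->2.
aa: 1a undefined. 1a->0: no, aab/b meet in 2. 1a->1: ok.
ab: 1b undefined. 1b->0: no, abaa/a meet in 1. 1b->1: no, abaa/a meet in 1. 1b->2: no, abaa/baa meet in 2 with "aa" left. Open state 3: 1b->3.
ba: 2a undefined. 2a->0: no, bb/babb meet in 2 with "b" left. 2a->1: no, aab/bab meet in 3. 2a->2: no, bb/bab meet in 2 with "b" left. 2a->3: ok.
bb: 2b undefined. 2b->0: no, aab/bbab meet in 3. 2b->1: no, aab/bbb meet in 3. 2b->2: no, aab/bba meet in 3. 2b->3: ok.
aba: 3a undefined. 3a->0: no, abaa/a meet in 1. 3a->1: no, abaa/a meet in 1. 3a->2: no, abaa/bbab meet in 3. 3a->3: no, abaa/baa meet in 3. Open state 4: 3a->4.
abb: 3b undefined. 3b->0: no, bbba/a meet in 1. 3b->1: no, aab/abbb meet in 3. 3b->2: no, aab/abbb meet in 3. 3b->3: no, aab/bbb meet in 3. 3b->4: ok.
abaa: 4a undefined. 4a->0: no, abaab/b meet in 2. 4a->1: no, abaa/a meet in 1. 4a->2: no, abaa/b meet in 2. 4a->3: no, abaab/bbb meet in 4. 4a->4: no, abaa/bbb meet in 4. Open state 5: 4a->5.
abbb: 4b undefined. 4b->0: ok.
abaaa: 5a undefined. 5a->0: ok.
abaab: 5b undefined. 5b->0: no, abaab/abbb meet in 0. 5b->1: no, abaab/a meet in 1. 5b->2: no, abaab/b meet in 2. 5b->3: ok.
All examples now run through 6 states with every (state, symbol) defined. Accept strings end in {3,5}, Reject strings end in {0,1,2,4}; accept={3,5}.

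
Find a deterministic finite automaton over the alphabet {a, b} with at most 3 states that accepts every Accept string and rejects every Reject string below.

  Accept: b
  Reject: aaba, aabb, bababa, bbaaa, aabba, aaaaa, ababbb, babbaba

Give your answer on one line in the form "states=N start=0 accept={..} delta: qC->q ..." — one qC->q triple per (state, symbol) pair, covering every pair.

Fold the examples into a partial DFA from state 0: repeatedly fix the first undefined (state, symbol) met by the shortest-then-alphabetical prefix, trying targets in increasing order and rejecting any under which an Accept and a Reject string meet in one state with the same remainder; add a state when all current targets are rejected. Accepting states are where Accept strings end.
a: 0a undefined. 0a->0: ok.
b: 0b undefined. 0b->0: no, b/aaba meet in 0. Open state 1: 0b->1.
ba: 1a undefined. 1a->0: ok.
bb: 1b undefined. 1b->0: no, b/ababbb meet in 1. 1b->1: no, b/aabb meet in 1. Open state 2: 1b->2.
bba: 2a undefined. 2a->0: ok.
ababbb: 2b undefined. 2b->0: ok.
All examples now run through 3 states with every (state, symbol) defined. Accept strings end in {1}, Reject strings end in {0,2}; accept={1}.

states=3 start=0 accept={1} delta: 0a->0 0b->1 1a->0 1b->2 2a->0 2b->0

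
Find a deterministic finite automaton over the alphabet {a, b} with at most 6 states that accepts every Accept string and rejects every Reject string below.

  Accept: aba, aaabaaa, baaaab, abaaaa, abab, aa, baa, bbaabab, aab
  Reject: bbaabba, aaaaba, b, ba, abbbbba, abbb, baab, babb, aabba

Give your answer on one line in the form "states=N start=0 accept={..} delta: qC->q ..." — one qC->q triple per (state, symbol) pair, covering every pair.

Grow the machine one transition at a time. Run the examples from 0; the earliest place one falls off (shortest prefix, ties alphabetical) gets sent to the lowest-numbered state that keeps every Accept/Reject pair distinguishable — a pair clashes when both reach the same state with identical unread suffix — and to a fresh state only if none does.
a: 0a undefined. 0a->0: no, aba/aaaaba meet in 0 with "ba" left. Open state 1: 0a->1.
b: 0b undefined. 0b->0: no, aab/baab meet in 1 with "ab" left. 0b->1: no, aa/ba meet in 1 with "a" left. Open state 2: 0b->2.
aa: 1a undefined. 1a->0: no, aab/b meet in 2. 1a->1: no, aba/aaaaba meet in 1 with "ba" left. 1a->2: no, aa/b meet in 2. Open state 3: 1a->3.
ab: 1b undefined. 1b->0: ok.
ba: 2a undefined. 2a->0: no, abab/ba meet in 0. 2a->1: no, aba/ba meet in 1. 2a->2: no, baaaab/abbb meet in 2 with "b" left. 2a->3: no, aa/ba meet in 3. Open state 4: 2a->4.
bb: 2b undefined. 2b->0: no, aba/abbbbba meet in 1. 2b->1: no, aba/abbb meet in 1. 2b->2: ok.
aaa: 3a undefined. 3a->0: no, aba/aaaaba meet in 1. 3a->1: ok.
aab: 3b undefined. 3b->0: no, aba/aaaaba meet in 1. 3b->1: no, aba/aabba meet in 1. 3b->2: no, aab/b meet in 2. 3b->3: no, aba/aaaaba meet in 1. 3b->4: no, baa/aaaaba meet in 4 with "a" left. Open state 5: 3b->5.
baa: 4a undefined. 4a->0: ok.
bab: 4b undefined. 4b->0: ok.
aabb: 5b undefined. 5b->0: no, aba/aabba meet in 1. 5b->1: no, abaaaa/aabba meet in 3. 5b->2: ok.
aaaaba: 5a undefined. 5a->0: no, abab/aaaaba meet in 0. 5a->1: no, aba/aaaaba meet in 1. 5a->2: ok.
All examples now run through 6 states with every (state, symbol) defined. Accept strings end in {0,1,3,5}, Reject strings end in {2,4}; accept={0,1,3,5}.

states=6 start=0 accept={0,1,3,5} delta: 0a->1 0b->2 1a->3 1b->0 2a->4 2b->2 3a->1 3b->5 4a->0 4b->0 5a->2 5b->2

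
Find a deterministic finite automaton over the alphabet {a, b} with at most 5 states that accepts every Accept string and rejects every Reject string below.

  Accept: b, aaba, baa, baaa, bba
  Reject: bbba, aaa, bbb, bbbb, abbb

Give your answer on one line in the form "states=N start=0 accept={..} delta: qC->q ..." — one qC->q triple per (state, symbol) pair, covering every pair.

states=4 start=0 accept={1} delta: 0a->0 0b->1 1a->1 1b->2 2a->1 2b->3 3a->0 3b->0

State merging on the prefix tree: take the shortest (then alphabetical) example prefix whose next move is undefined and point that move at state 0, else 1, else 2, ...; a target is out if some Accept/Reject pair would then sit in one state with the same input left (inseparable). If every existing state is out, open a new one.
a: 0a undefined. 0a->0: ok.
b: 0b undefined. 0b->0: no, b/bbba meet in 0. Open state 1: 0b->1.
ba: 1a undefined. 1a->0: no, aaba/aaa meet in 0. 1a->1: ok.
bb: 1b undefined. 1b->0: no, b/bbba meet in 1. 1b->1: no, b/bbba meet in 1. Open state 2: 1b->2.
bba: 2a undefined. 2a->0: no, bba/aaa meet in 0. 2a->1: ok.
bbb: 2b undefined. 2b->0: no, b/bbbb meet in 1. 2b->1: no, b/bbba meet in 1. 2b->2: no, b/bbba meet in 1. Open state 3: 2b->3.
bbba: 3a undefined. 3a->0: ok.
bbbb: 3b undefined. 3b->0: ok.
All examples now run through 4 states with every (state, symbol) defined. Accept strings end in {1}, Reject strings end in {0,3}; accept={1}.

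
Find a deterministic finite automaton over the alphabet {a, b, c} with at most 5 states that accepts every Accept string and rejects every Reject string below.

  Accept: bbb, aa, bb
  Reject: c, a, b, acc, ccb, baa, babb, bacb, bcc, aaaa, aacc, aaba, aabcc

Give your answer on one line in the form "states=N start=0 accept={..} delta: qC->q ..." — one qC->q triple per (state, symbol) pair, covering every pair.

states=4 start=0 accept={2,3} delta: 0a->1 0b->1 0c->0 1a->2 1b->2 1c->0 2a->0 2b->3 2c->0 3a->0 3b->0 3c->0

Grow the machine one transition at a time. Run the examples from 0; the earliest place one falls off (shortest prefix, ties alphabetical) gets sent to the lowest-numbered state that keeps every Accept/Reject pair distinguishable — a pair clashes when both reach the same state with identical unread suffix — and to a fresh state only if none does.
a: 0a undefined. 0a->0: no, aa/a meet in 0. Open state 1: 0a->1.
b: 0b undefined. 0b->0: no, bbb/b meet in 0. 0b->1: ok.
c: 0c undefined. 0c->0: ok.
aa: 1a undefined. 1a->0: no, aa/c meet in 0. 1a->1: no, bbb/babb meet in 1 with "bb" left. Open state 2: 1a->2.
ac: 1c undefined. 1c->0: ok.
bb: 1b undefined. 1b->0: no, bbb/a meet in 1. 1b->1: no, bbb/a meet in 1. 1b->2: ok.
aaa: 2a undefined. 2a->0: ok.
aab: 2b undefined. 2b->0: no, bbb/c meet in 0. 2b->1: no, bbb/a meet in 1. 2b->2: no, bbb/babb meet in 2. Open state 3: 2b->3.
aac: 2c undefined. 2c->0: ok.
aaba: 3a undefined. 3a->0: ok.
aabc: 3c undefined. 3c->0: ok.
babb: 3b undefined. 3b->0: ok.
All examples now run through 4 states with every (state, symbol) defined. Accept strings end in {2,3}, Reject strings end in {0,1}; accept={2,3}.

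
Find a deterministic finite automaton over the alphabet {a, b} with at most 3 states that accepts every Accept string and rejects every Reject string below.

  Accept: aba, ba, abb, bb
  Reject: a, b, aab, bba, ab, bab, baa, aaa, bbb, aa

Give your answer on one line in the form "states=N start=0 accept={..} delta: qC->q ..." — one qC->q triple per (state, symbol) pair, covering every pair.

Fold the examples into a partial DFA from state 0: repeatedly fix the first undefined (state, symbol) met by the shortest-then-alphabetical prefix, trying targets in increasing order and rejecting any under which an Accept and a Reject string meet in one state with the same remainder; add a state when all current targets are rejected. Accepting states are where Accept strings end.
a: 0a undefined. 0a->0: ok.
b: 0b undefined. 0b->0: no, aba/a meet in 0. Open state 1: 0b->1.
ba: 1a undefined. 1a->0: no, aba/a meet in 0. 1a->1: no, aba/b meet in 1. Open state 2: 1a->2.
bb: 1b undefined. 1b->0: no, abb/a meet in 0. 1b->1: no, aba/bba meet in 2. 1b->2: ok.
baa: 2a undefined. 2a->0: ok.
bab: 2b undefined. 2b->0: ok.
All examples now run through 3 states with every (state, symbol) defined. Accept strings end in {2}, Reject strings end in {0,1}; accept={2}.

states=3 start=0 accept={2} delta: 0a->0 0b->1 1a->2 1b->2 2a->0 2b->0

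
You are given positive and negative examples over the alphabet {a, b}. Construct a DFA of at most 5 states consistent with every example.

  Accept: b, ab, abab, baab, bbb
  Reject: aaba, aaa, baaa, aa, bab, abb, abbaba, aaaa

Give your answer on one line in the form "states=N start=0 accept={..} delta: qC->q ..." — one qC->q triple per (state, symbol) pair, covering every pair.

states=5 start=0 accept={2,3} delta: 0a->1 0b->2 1a->0 1b->3 2a->4 2b->0 3a->0 3b->0 4a->0 4b->0

State merging on the prefix tree: take the shortest (then alphabetical) example prefix whose next move is undefined and point that move at state 0, else 1, else 2, ...; a target is out if some Accept/Reject pair would then sit in one state with the same input left (inseparable). If every existing state is out, open a new one.
a: 0a undefined. 0a->0: no, abab/bab meet in 0 with "bab" left. Open state 1: 0a->1.
b: 0b undefined. 0b->0: no, ab/bab meet in 1 with "b" left. 0b->1: no, bbb/abb meet in 1 with "bb" left. Open state 2: 0b->2.
aa: 1a undefined. 1a->0: ok.
ab: 1b undefined. 1b->0: no, b/abb meet in 2. 1b->1: no, ab/aaa meet in 1. 1b->2: no, abab/bab meet in 2 with "ab" left. Open state 3: 1b->3.
ba: 2a undefined. 2a->0: no, b/bab meet in 2. 2a->1: no, ab/bab meet in 3. 2a->2: no, b/aaba meet in 2. 2a->3: no, ab/aaba meet in 3. Open state 4: 2a->4.
bb: 2b undefined. 2b->0: ok.
aba: 3a undefined. 3a->0: ok.
abb: 3b undefined. 3b->0: ok.
baa: 4a undefined. 4a->0: ok.
bab: 4b undefined. 4b->0: ok.
All examples now run through 5 states with every (state, symbol) defined. Accept strings end in {2,3}, Reject strings end in {0,1,4}; accept={2,3}.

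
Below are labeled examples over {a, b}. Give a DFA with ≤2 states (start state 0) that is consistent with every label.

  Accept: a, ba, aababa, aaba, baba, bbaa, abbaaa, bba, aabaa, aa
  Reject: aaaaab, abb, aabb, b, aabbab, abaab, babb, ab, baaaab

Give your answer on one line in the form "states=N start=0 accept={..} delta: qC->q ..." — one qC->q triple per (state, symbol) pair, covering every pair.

Grow the machine one transition at a time. Run the examples from 0; the earliest place one falls off (shortest prefix, ties alphabetical) gets sent to the lowest-numbered state that keeps every Accept/Reject pair distinguishable — a pair clashes when both reach the same state with identical unread suffix — and to a fresh state only if none does.
a: 0a undefined. 0a->0: ok.
b: 0b undefined. 0b->0: no, a/aaaaab meet in 0. Open state 1: 0b->1.
ba: 1a undefined. 1a->0: ok.
bb: 1b undefined. 1b->0: no, a/abb meet in 0. 1b->1: ok.
All examples now run through 2 states with every (state, symbol) defined. Accept strings end in {0}, Reject strings end in {1}; accept={0}.

states=2 start=0 accept={0} delta: 0a->0 0b->1 1a->0 1b->1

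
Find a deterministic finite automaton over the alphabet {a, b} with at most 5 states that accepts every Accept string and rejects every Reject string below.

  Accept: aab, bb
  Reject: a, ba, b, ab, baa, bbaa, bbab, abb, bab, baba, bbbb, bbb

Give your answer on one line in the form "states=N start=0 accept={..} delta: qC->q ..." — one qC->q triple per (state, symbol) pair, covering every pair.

states=4 start=0 accept={3} delta: 0a->1 0b->2 1a->2 1b->0 2a->0 2b->3 3a->0 3b->0

Grow the machine one transition at a time. Run the examples from 0; the earliest place one falls off (shortest prefix, ties alphabetical) gets sent to the lowest-numbered state that keeps every Accept/Reject pair distinguishable — a pair clashes when both reach the same state with identical unread suffix — and to a fresh state only if none does.
a: 0a undefined. 0a->0: no, aab/b meet in 0 with "b" left. Open state 1: 0a->1.
b: 0b undefined. 0b->0: no, bb/b meet in 0. 0b->1: no, aab/bab meet in 1 with "ab" left. Open state 2: 0b->2.
aa: 1a undefined. 1a->0: no, aab/b meet in 2. 1a->1: no, aab/ab meet in 1 with "b" left. 1a->2: ok.
ab: 1b undefined. 1b->0: ok.
ba: 2a undefined. 2a->0: ok.
bb: 2b undefined. 2b->0: no, aab/ba meet in 0. 2b->1: no, aab/a meet in 1. 2b->2: no, aab/b meet in 2. Open state 3: 2b->3.
bba: 3a undefined. 3a->0: ok.
bbb: 3b undefined. 3b->0: ok.
All examples now run through 4 states with every (state, symbol) defined. Accept strings end in {3}, Reject strings end in {0,1,2}; accept={3}.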